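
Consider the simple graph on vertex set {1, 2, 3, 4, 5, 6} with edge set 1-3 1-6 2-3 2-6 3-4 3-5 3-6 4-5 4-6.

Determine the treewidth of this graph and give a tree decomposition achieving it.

Treewidth 2.
One optimal decomposition is:
Bags: B1 = {3, 4, 6}  B2 = {1, 3, 6}  B3 = {2, 3, 6}  B4 = {3, 4, 5}
Tree: B1–B2, B1–B3, B1–B4

The largest bag has 3 vertices, giving width 2; this decomposition certifies tw(G) ≤ 2. Conversely, {3, 4, 5} is a clique of size 3, and the vertices of any clique must share a bag in every tree decomposition; so some bag has ≥ 3 vertices and tw(G) ≥ 2. Hence tw(G) = 2 exactly.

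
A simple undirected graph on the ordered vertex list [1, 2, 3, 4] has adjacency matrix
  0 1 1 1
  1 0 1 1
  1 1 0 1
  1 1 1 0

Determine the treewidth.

3

A width-3 tree decomposition is:
Bags: B1 = {1, 2, 3, 4}
Tree: (single bag)
A single bag containing all 4 vertices is trivially a valid decomposition of width 3. On the other hand G contains the 4-clique {1, 2, 3, 4}. A clique must lie in a single bag of any decomposition, so no decomposition can have width below 3. Therefore the treewidth is 3.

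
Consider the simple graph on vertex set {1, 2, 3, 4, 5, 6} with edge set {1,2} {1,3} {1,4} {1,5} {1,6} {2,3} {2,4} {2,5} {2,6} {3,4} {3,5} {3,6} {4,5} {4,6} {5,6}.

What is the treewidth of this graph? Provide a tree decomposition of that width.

With just one bag of size 6, the width is 6 − 1 = 5, so tw(G) ≤ 5. Conversely, {1, 2, 3, 4, 5, 6} is a clique of size 6, and the vertices of any clique must share a bag in every tree decomposition; so some bag has ≥ 6 vertices and tw(G) ≥ 5. Therefore the treewidth is 5.

Treewidth 5.
Bags: B1 = {1, 2, 3, 4, 5, 6}
Tree: (single bag)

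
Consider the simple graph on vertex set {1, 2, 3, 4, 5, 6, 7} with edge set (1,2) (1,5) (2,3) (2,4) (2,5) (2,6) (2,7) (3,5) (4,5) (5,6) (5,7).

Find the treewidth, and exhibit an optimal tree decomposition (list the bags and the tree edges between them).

Treewidth 2.
Bags: B1 = {2, 5, 7}  B2 = {2, 5, 6}  B3 = {1, 2, 5}  B4 = {2, 4, 5}  B5 = {2, 3, 5}
Tree: B1–B2, B1–B3, B3–B4, B4–B5

Each bag holds 3 vertices, so the decomposition has width 2, which upper-bounds the treewidth. Conversely, {1, 2, 5} is a clique of size 3, and the vertices of any clique must share a bag in every tree decomposition; so some bag has ≥ 3 vertices and tw(G) ≥ 2. Combining the bounds, tw(G) = 2.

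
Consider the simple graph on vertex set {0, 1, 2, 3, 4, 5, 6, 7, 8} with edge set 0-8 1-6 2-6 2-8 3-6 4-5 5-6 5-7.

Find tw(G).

1

A width-1 tree decomposition is:
Bags: B1 = {2, 8}  B2 = {2, 6}  B3 = {3, 6}  B4 = {5, 6}  B5 = {0, 8}  B6 = {4, 5}  B7 = {1, 6}  B8 = {5, 7}
Tree: B1–B2, B2–B3, B2–B4, B1–B5, B4–B6, B4–B7, B6–B8
Every bag has size at most 2, so the width is 2 − 1 = 1 and tw(G) ≤ 1. Since G has at least one edge (e.g. 2–8), it is not an edgeless graph, so tw(G) ≥ 1. Hence tw(G) = 1 exactly.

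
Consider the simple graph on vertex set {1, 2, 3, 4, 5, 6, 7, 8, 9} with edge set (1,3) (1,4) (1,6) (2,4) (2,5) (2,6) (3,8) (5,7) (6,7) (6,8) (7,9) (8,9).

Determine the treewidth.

3

A width-3 tree decomposition is:
Bags: B1 = {2, 4, 5, 7}  B2 = {2, 4, 6, 7}  B3 = {1, 4, 6, 7}  B4 = {1, 6, 7, 9}  B5 = {1, 6, 8, 9}  B6 = {1, 3, 8, 9}
Tree: B1–B2, B2–B3, B3–B4, B4–B5, B5–B6
Every bag has size at most 4, so the width is 4 − 1 = 3 and tw(G) ≤ 3. For the lower bound: the 4 vertex sets {2,4,5}, {7}, {6}, {1,3,8,9} are disjoint, each induces a connected subgraph, and every pair is joined by at least one edge of G. Contracting each set to a single vertex therefore yields K_{4} as a minor, and since treewidth is minor-monotone, tw(G) ≥ tw(K_{4}) = 3. The upper and lower bounds meet at 3, so that is the treewidth.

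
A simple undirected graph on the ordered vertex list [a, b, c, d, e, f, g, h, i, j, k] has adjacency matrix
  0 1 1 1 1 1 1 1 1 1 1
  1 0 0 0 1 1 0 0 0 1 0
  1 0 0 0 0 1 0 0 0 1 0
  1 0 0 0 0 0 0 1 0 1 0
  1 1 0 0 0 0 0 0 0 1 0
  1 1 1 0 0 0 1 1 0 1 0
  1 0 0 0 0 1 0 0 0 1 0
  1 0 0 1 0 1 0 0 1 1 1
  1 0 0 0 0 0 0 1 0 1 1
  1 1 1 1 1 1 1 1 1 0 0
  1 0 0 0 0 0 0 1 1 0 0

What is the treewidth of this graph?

3

A width-3 tree decomposition is:
Bags: B1 = {a, f, h, j}  B2 = {a, b, f, j}  B3 = {a, f, g, j}  B4 = {a, h, i, j}  B5 = {a, b, e, j}  B6 = {a, h, i, k}  B7 = {a, d, h, j}  B8 = {a, c, f, j}
Tree: B1–B2, B2–B3, B1–B4, B2–B5, B4–B6, B4–B7, B3–B8
Every bag has size at most 4, so the width is 4 − 1 = 3 and tw(G) ≤ 3. On the other hand G contains the 4-clique {a, d, h, j}. A clique must lie in a single bag of any decomposition, so no decomposition can have width below 3. The upper and lower bounds meet at 3, so that is the treewidth.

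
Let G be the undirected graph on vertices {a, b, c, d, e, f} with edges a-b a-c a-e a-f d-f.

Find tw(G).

1

A width-1 tree decomposition is:
Bags: B1 = {a, f}  B2 = {a, e}  B3 = {a, c}  B4 = {d, f}  B5 = {a, b}
Tree: B1–B2, B1–B3, B1–B4, B2–B5
Each bag holds 2 vertices, so the decomposition has width 1, which upper-bounds the treewidth. G has an edge, so its treewidth is at least 1. Hence tw(G) = 1 exactly.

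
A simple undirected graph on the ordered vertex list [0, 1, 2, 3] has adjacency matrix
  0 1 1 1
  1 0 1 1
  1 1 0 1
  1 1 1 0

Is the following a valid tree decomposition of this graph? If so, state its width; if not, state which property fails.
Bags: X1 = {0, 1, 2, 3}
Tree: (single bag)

Every vertex of G appears in some bag (union = {0, 1, 2, 3}); every edge is covered by a bag; and for each vertex v the set of bags containing v is connected in the bag tree. The decomposition is therefore valid. The largest bag has 4 vertices, so the width is 3.

Yes; width 3.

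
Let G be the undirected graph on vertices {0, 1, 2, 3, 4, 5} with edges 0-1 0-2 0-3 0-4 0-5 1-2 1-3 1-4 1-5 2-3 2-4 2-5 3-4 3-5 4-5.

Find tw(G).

A width-5 tree decomposition is:
Bags: B1 = {0, 1, 2, 3, 4, 5}
Tree: (single bag)
With just one bag of size 6, the width is 6 − 1 = 5, so tw(G) ≤ 5. For the lower bound, the 6 vertices {0, 1, 2, 3, 4, 5} are pairwise adjacent, and any tree decomposition puts a clique entirely inside one bag — forcing width ≥ 5. Combining the bounds, tw(G) = 5.

5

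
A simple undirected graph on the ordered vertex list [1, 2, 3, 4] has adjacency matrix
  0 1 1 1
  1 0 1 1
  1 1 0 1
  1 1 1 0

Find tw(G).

3

A width-3 tree decomposition is:
Bags: B1 = {1, 2, 3, 4}
Tree: (single bag)
A single bag containing all 4 vertices is trivially a valid decomposition of width 3. For the lower bound, the 4 vertices {1, 2, 3, 4} are pairwise adjacent, and any tree decomposition puts a clique entirely inside one bag — forcing width ≥ 3. Therefore the treewidth is 3.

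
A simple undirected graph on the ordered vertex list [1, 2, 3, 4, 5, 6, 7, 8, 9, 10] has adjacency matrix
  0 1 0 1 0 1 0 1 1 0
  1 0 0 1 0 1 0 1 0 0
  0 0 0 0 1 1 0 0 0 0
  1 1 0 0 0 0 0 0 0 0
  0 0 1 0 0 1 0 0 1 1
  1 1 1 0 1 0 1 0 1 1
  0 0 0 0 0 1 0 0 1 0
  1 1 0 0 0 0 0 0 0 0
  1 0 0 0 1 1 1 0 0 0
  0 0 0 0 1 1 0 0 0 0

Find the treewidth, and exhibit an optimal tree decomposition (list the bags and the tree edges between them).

Treewidth 2.
Bags: B1 = {1, 6, 9}  B2 = {1, 2, 6}  B3 = {6, 7, 9}  B4 = {5, 6, 9}  B5 = {3, 5, 6}  B6 = {1, 2, 4}  B7 = {5, 6, 10}  B8 = {1, 2, 8}
Tree: B1–B2, B1–B3, B1–B4, B4–B5, B2–B6, B5–B7, B6–B8

The largest bag has 3 vertices, giving width 2; this decomposition certifies tw(G) ≤ 2. Conversely, {1, 2, 8} is a clique of size 3, and the vertices of any clique must share a bag in every tree decomposition; so some bag has ≥ 3 vertices and tw(G) ≥ 2. Therefore the treewidth is 2.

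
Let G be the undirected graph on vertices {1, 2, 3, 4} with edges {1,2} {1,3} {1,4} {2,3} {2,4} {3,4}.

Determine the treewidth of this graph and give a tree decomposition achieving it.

With just one bag of size 4, the width is 4 − 1 = 3, so tw(G) ≤ 3. On the other hand G contains the 4-clique {1, 2, 3, 4}. A clique must lie in a single bag of any decomposition, so no decomposition can have width below 3. Therefore the treewidth is 3.

Treewidth 3.
Bags: B1 = {1, 2, 3, 4}
Tree: (single bag)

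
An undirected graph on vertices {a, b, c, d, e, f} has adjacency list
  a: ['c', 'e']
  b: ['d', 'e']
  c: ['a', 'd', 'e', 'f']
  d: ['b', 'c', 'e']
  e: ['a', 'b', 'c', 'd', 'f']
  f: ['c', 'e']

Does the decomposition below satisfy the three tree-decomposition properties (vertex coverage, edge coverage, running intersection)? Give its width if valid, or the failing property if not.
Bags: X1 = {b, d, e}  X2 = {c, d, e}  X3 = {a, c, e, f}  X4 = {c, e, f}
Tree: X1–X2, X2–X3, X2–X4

A tree decomposition must satisfy three properties: every vertex lies in some bag; for every edge, both endpoints lie together in some bag; and for every vertex, the bags containing it form a connected subtree. Here bags containing vertex f are not connected in the tree, so the decomposition is invalid.

No — bags containing vertex f are not connected in the tree.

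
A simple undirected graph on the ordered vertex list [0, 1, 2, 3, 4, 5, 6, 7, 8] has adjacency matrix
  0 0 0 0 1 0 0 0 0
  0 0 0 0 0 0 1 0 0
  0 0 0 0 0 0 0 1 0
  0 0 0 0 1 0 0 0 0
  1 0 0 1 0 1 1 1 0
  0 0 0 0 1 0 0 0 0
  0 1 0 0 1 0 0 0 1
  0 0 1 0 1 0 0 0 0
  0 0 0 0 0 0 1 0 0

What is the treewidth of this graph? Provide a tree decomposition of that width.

Treewidth 1.
One such decomposition:
Bags: B1 = {4, 6}  B2 = {6, 8}  B3 = {4, 7}  B4 = {2, 7}  B5 = {1, 6}  B6 = {0, 4}  B7 = {3, 4}  B8 = {4, 5}
Tree: B1–B2, B1–B3, B3–B4, B1–B5, B3–B6, B6–B7, B1–B8

The largest bag has 2 vertices, giving width 1; this decomposition certifies tw(G) ≤ 1. Since G has at least one edge (e.g. 6–4), it is not an edgeless graph, so tw(G) ≥ 1. Therefore the treewidth is 1.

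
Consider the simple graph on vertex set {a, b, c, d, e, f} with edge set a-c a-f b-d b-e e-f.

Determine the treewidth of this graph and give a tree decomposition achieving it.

Each bag holds 2 vertices, so the decomposition has width 1, which upper-bounds the treewidth. Since G has at least one edge (e.g. d–b), it is not an edgeless graph, so tw(G) ≥ 1. Therefore the treewidth is 1.

Treewidth 1.
Bags: B1 = {b, d}  B2 = {b, e}  B3 = {e, f}  B4 = {a, f}  B5 = {a, c}
Tree: B1–B2, B2–B3, B3–B4, B4–B5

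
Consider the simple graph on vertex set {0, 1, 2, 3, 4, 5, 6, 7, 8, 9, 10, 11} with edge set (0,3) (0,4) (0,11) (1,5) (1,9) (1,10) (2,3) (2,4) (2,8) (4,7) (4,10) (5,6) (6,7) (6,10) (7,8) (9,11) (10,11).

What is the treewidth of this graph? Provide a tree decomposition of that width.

Every bag has size at most 4, so the width is 4 − 1 = 3 and tw(G) ≤ 3. For the lower bound: the 4 vertex sets {2,3,8}, {7}, {4}, {0,6,10,11} are disjoint, each induces a connected subgraph, and every pair is joined by at least one edge of G. Contracting each set to a single vertex therefore yields K_{4} as a minor, and since treewidth is minor-monotone, tw(G) ≥ tw(K_{4}) = 3. Combining the bounds, tw(G) = 3.

Treewidth 3.
Bags: B1 = {2, 3, 7, 8}  B2 = {2, 3, 4, 7}  B3 = {0, 3, 4, 7}  B4 = {0, 4, 6, 7}  B5 = {0, 4, 6, 10}  B6 = {0, 6, 10, 11}  B7 = {5, 6, 10, 11}  B8 = {1, 5, 10, 11}  B9 = {1, 5, 9, 11}
Tree: B1–B2, B2–B3, B3–B4, B4–B5, B5–B6, B6–B7, B7–B8, B8–B9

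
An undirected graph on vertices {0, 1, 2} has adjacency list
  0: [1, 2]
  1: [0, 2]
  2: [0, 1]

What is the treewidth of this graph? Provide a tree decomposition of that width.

A single bag containing all 3 vertices is trivially a valid decomposition of width 2. Conversely, {0, 1, 2} is a clique of size 3, and the vertices of any clique must share a bag in every tree decomposition; so some bag has ≥ 3 vertices and tw(G) ≥ 2. The upper and lower bounds meet at 2, so that is the treewidth.

Treewidth 2.
Bags: B1 = {0, 1, 2}
Tree: (single bag)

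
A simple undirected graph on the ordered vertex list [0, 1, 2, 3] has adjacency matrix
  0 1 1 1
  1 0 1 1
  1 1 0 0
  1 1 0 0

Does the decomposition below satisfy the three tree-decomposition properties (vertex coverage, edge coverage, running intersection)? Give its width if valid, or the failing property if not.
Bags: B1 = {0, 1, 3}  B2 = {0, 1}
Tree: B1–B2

No — vertex 2 appears in no bag.

A tree decomposition must satisfy three properties: every vertex lies in some bag; for every edge, both endpoints lie together in some bag; and for every vertex, the bags containing it form a connected subtree. Here vertex 2 appears in no bag, so the decomposition is invalid.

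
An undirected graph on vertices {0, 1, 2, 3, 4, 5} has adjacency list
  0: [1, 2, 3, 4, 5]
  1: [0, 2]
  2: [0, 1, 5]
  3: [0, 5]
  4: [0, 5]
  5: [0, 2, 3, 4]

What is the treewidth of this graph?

A width-2 tree decomposition is:
Bags: B1 = {0, 1, 2}  B2 = {0, 2, 5}  B3 = {0, 3, 5}  B4 = {0, 4, 5}
Tree: B1–B2, B2–B3, B3–B4
Every bag has size at most 3, so the width is 3 − 1 = 2 and tw(G) ≤ 2. On the other hand G contains the 3-clique {0, 1, 2}. A clique must lie in a single bag of any decomposition, so no decomposition can have width below 2. Therefore the treewidth is 2.

2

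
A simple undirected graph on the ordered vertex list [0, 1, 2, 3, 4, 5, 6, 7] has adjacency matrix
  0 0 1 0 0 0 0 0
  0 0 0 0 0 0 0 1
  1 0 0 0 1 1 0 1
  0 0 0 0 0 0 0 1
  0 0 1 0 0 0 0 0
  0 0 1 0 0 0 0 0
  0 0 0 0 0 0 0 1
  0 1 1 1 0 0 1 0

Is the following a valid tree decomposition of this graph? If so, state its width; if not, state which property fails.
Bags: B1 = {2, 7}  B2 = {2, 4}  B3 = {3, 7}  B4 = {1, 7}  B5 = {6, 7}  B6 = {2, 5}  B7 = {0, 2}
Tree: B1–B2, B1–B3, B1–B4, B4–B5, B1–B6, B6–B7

Checking the three conditions: (i) the bags cover all of {0, 1, 2, 3, 4, 5, 6, 7}; (ii) for each edge, some bag contains both endpoints; (iii) the bags containing any fixed vertex form a subtree. All hold, so the decomposition is valid with width 2 − 1 = 1.

Yes; width 1.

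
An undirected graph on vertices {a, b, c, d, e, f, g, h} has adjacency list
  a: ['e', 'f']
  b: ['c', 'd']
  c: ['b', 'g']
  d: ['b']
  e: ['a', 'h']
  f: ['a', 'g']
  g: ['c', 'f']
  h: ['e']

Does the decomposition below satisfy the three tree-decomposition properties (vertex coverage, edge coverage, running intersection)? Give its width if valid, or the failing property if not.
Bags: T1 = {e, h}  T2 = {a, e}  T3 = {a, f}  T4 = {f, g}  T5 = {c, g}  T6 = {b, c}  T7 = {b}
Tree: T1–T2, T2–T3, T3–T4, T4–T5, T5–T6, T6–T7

No — vertex d appears in no bag.

A tree decomposition must satisfy three properties: every vertex lies in some bag; for every edge, both endpoints lie together in some bag; and for every vertex, the bags containing it form a connected subtree. Here vertex d appears in no bag, so the decomposition is invalid.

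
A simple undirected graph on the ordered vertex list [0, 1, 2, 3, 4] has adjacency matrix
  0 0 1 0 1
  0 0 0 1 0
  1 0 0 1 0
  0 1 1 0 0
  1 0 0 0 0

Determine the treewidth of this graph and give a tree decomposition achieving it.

Treewidth 1.
One such decomposition:
Bags: B1 = {0, 4}  B2 = {0, 2}  B3 = {2, 3}  B4 = {1, 3}
Tree: B1–B2, B2–B3, B3–B4

Each bag holds 2 vertices, so the decomposition has width 1, which upper-bounds the treewidth. G has an edge, so its treewidth is at least 1. Therefore the treewidth is 1.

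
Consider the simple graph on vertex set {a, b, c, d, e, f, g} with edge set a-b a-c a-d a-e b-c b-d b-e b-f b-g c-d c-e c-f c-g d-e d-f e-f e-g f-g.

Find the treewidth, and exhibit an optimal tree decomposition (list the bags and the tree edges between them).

Treewidth 4.
One such decomposition:
Bags: B1 = {b, c, e, f, g}  B2 = {b, c, d, e, f}  B3 = {a, b, c, d, e}
Tree: B1–B2, B2–B3

Each bag holds 5 vertices, so the decomposition has width 4, which upper-bounds the treewidth. For the lower bound, the 5 vertices {b, c, d, e, f} are pairwise adjacent, and any tree decomposition puts a clique entirely inside one bag — forcing width ≥ 4. Hence tw(G) = 4 exactly.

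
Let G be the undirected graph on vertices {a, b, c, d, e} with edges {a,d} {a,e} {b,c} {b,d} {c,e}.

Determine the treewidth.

A width-2 tree decomposition is:
Bags: B1 = {a, c, e}  B2 = {a, b, c}  B3 = {a, b, d}
Tree: B1–B2, B2–B3
The largest bag has 3 vertices, giving width 2; this decomposition certifies tw(G) ≤ 2. Since a–e–c–b–d–a is a cycle in G, G is not acyclic. Forests are exactly the graphs of treewidth ≤ 1, so tw(G) ≥ 2. Combining the bounds, tw(G) = 2.

2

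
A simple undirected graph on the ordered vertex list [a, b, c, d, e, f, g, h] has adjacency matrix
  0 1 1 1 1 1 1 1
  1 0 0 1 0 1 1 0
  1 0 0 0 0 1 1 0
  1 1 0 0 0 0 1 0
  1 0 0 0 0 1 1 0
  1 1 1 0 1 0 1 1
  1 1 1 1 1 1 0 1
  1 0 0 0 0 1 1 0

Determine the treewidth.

3

A width-3 tree decomposition is:
Bags: B1 = {a, f, g, h}  B2 = {a, c, f, g}  B3 = {a, b, f, g}  B4 = {a, e, f, g}  B5 = {a, b, d, g}
Tree: B1–B2, B2–B3, B1–B4, B3–B5
Each bag holds 4 vertices, so the decomposition has width 3, which upper-bounds the treewidth. On the other hand G contains the 4-clique {a, b, d, g}. A clique must lie in a single bag of any decomposition, so no decomposition can have width below 3. Combining the bounds, tw(G) = 3.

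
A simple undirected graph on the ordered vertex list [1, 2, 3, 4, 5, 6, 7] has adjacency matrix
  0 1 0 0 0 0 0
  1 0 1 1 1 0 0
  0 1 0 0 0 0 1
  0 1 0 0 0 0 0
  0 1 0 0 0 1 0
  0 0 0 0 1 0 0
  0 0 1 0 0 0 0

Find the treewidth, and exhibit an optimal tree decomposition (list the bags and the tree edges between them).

Treewidth 1.
One such decomposition:
Bags: B1 = {2, 3}  B2 = {1, 2}  B3 = {2, 5}  B4 = {2, 4}  B5 = {3, 7}  B6 = {5, 6}
Tree: B1–B2, B2–B3, B2–B4, B1–B5, B3–B6

The largest bag has 2 vertices, giving width 1; this decomposition certifies tw(G) ≤ 1. G has an edge, so its treewidth is at least 1. Combining the bounds, tw(G) = 1.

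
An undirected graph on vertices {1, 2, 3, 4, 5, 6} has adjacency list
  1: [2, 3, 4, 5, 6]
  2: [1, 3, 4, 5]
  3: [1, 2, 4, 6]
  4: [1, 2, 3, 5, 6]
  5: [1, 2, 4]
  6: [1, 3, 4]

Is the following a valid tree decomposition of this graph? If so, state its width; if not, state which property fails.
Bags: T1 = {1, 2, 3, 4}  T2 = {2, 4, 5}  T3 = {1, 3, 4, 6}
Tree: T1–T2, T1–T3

No — edge (1,5) lies in no bag.

A tree decomposition must satisfy three properties: every vertex lies in some bag; for every edge, both endpoints lie together in some bag; and for every vertex, the bags containing it form a connected subtree. Here edge (1,5) lies in no bag, so the decomposition is invalid.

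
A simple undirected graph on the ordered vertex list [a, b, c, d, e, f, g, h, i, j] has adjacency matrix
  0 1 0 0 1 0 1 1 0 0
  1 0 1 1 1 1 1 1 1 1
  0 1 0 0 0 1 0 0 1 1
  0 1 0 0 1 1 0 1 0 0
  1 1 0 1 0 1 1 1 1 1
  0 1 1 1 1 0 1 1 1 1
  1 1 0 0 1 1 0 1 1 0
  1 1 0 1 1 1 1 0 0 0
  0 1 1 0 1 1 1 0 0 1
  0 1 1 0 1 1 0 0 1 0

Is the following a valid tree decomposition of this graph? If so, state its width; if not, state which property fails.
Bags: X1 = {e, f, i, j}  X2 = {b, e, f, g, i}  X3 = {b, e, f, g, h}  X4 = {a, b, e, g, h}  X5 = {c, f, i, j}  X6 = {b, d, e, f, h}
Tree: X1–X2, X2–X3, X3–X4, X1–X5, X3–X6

No — edge (b,j) lies in no bag.

A tree decomposition must satisfy three properties: every vertex lies in some bag; for every edge, both endpoints lie together in some bag; and for every vertex, the bags containing it form a connected subtree. Here edge (b,j) lies in no bag, so the decomposition is invalid.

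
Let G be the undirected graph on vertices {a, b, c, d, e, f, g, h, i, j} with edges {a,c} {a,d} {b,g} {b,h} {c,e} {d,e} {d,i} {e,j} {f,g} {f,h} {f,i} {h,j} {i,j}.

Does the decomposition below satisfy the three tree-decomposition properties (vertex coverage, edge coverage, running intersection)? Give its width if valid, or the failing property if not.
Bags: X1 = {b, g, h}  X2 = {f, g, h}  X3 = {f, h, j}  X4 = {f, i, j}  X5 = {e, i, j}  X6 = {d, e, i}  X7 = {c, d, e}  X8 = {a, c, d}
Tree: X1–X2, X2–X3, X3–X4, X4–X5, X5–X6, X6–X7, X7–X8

Checking the three conditions: (i) the bags cover all of {a, b, c, d, e, f, g, h, i, j}; (ii) for each edge, some bag contains both endpoints; (iii) the bags containing any fixed vertex form a subtree. All hold, so the decomposition is valid with width 3 − 1 = 2.

Yes; width 2.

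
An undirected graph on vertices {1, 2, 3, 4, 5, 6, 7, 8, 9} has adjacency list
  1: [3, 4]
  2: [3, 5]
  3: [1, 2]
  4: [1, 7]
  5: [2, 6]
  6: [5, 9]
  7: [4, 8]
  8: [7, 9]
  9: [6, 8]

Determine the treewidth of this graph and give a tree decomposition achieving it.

Treewidth 2.
One optimal decomposition is:
Bags: B1 = {5, 6, 9}  B2 = {2, 5, 9}  B3 = {2, 3, 9}  B4 = {1, 3, 9}  B5 = {1, 4, 9}  B6 = {4, 7, 9}  B7 = {7, 8, 9}
Tree: B1–B2, B2–B3, B3–B4, B4–B5, B5–B6, B6–B7

Each bag holds 3 vertices, so the decomposition has width 2, which upper-bounds the treewidth. Since 9–6–5–2–3–1–4–7–8–9 is a cycle in G, G is not acyclic. Forests are exactly the graphs of treewidth ≤ 1, so tw(G) ≥ 2. Combining the bounds, tw(G) = 2.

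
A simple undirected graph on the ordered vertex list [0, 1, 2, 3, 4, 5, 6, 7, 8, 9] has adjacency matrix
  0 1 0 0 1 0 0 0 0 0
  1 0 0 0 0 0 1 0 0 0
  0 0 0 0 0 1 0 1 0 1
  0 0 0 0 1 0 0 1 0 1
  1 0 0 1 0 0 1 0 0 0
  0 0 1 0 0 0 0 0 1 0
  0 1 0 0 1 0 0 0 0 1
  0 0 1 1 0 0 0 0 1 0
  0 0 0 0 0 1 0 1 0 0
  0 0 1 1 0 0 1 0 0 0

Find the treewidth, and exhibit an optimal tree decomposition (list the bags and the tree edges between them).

Treewidth 2.
One such decomposition:
Bags: B1 = {2, 5, 8}  B2 = {2, 7, 8}  B3 = {2, 7, 9}  B4 = {3, 7, 9}  B5 = {3, 6, 9}  B6 = {3, 4, 6}  B7 = {1, 4, 6}  B8 = {0, 1, 4}
Tree: B1–B2, B2–B3, B3–B4, B4–B5, B5–B6, B6–B7, B7–B8

The largest bag has 3 vertices, giving width 2; this decomposition certifies tw(G) ≤ 2. Since 5–8–7–2–5 is a cycle in G, G is not acyclic. Forests are exactly the graphs of treewidth ≤ 1, so tw(G) ≥ 2. The upper and lower bounds meet at 2, so that is the treewidth.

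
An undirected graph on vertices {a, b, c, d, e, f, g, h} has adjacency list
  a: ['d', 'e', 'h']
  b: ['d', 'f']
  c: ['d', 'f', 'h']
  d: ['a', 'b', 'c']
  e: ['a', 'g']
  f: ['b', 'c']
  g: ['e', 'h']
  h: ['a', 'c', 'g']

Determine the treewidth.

2

A width-2 tree decomposition is:
Bags: B1 = {e, g, h}  B2 = {a, e, h}  B3 = {a, c, h}  B4 = {a, c, d}  B5 = {c, d, f}  B6 = {b, d, f}
Tree: B1–B2, B2–B3, B3–B4, B4–B5, B5–B6
The largest bag has 3 vertices, giving width 2; this decomposition certifies tw(G) ≤ 2. Since g–e–a–h–g is a cycle in G, G is not acyclic. Forests are exactly the graphs of treewidth ≤ 1, so tw(G) ≥ 2. Therefore the treewidth is 2.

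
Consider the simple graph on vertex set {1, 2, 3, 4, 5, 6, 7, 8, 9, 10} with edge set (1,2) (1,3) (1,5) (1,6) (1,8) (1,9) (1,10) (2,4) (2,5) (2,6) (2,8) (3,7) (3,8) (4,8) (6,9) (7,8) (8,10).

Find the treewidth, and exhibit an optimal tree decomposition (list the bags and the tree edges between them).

Treewidth 2.
One such decomposition:
Bags: B1 = {1, 3, 8}  B2 = {1, 2, 8}  B3 = {1, 2, 6}  B4 = {3, 7, 8}  B5 = {1, 6, 9}  B6 = {2, 4, 8}  B7 = {1, 2, 5}  B8 = {1, 8, 10}
Tree: B1–B2, B2–B3, B1–B4, B3–B5, B2–B6, B3–B7, B2–B8

The largest bag has 3 vertices, giving width 2; this decomposition certifies tw(G) ≤ 2. On the other hand G contains the 3-clique {1, 8, 10}. A clique must lie in a single bag of any decomposition, so no decomposition can have width below 2. Hence tw(G) = 2 exactly.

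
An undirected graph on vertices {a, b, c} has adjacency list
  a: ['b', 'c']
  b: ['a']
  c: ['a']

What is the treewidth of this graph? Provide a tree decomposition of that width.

The largest bag has 2 vertices, giving width 1; this decomposition certifies tw(G) ≤ 1. Since G has at least one edge (e.g. c–a), it is not an edgeless graph, so tw(G) ≥ 1. Combining the bounds, tw(G) = 1.

Treewidth 1.
One such decomposition:
Bags: B1 = {a, c}  B2 = {a, b}
Tree: B1–B2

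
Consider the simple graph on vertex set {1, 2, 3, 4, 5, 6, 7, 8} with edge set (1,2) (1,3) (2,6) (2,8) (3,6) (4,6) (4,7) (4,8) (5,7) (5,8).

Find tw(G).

A width-2 tree decomposition is:
Bags: B1 = {1, 3, 6}  B2 = {1, 2, 6}  B3 = {2, 4, 6}  B4 = {2, 4, 8}  B5 = {4, 7, 8}  B6 = {5, 7, 8}
Tree: B1–B2, B2–B3, B3–B4, B4–B5, B5–B6
Each bag holds 3 vertices, so the decomposition has width 2, which upper-bounds the treewidth. The edges 3–1–2–6–3 form a cycle, so G is not a tree and its treewidth is at least 2. Combining the bounds, tw(G) = 2.

2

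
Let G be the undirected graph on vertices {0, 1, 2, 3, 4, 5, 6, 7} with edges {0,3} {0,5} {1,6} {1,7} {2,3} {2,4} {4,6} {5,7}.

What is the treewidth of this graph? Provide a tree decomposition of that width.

Treewidth 2.
One optimal decomposition is:
Bags: B1 = {0, 2, 3}  B2 = {0, 2, 4}  B3 = {0, 4, 6}  B4 = {0, 1, 6}  B5 = {0, 1, 7}  B6 = {0, 5, 7}
Tree: B1–B2, B2–B3, B3–B4, B4–B5, B5–B6

The largest bag has 3 vertices, giving width 2; this decomposition certifies tw(G) ≤ 2. Since 0–3–2–4–6–1–7–5–0 is a cycle in G, G is not acyclic. Forests are exactly the graphs of treewidth ≤ 1, so tw(G) ≥ 2. Hence tw(G) = 2 exactly.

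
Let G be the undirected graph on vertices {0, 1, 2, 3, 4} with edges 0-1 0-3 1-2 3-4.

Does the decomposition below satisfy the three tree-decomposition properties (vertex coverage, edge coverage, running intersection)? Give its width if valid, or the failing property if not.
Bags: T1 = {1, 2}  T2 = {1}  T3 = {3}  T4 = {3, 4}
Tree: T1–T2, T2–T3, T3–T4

A tree decomposition must satisfy three properties: every vertex lies in some bag; for every edge, both endpoints lie together in some bag; and for every vertex, the bags containing it form a connected subtree. Here vertex 0 appears in no bag, so the decomposition is invalid.

No — vertex 0 appears in no bag.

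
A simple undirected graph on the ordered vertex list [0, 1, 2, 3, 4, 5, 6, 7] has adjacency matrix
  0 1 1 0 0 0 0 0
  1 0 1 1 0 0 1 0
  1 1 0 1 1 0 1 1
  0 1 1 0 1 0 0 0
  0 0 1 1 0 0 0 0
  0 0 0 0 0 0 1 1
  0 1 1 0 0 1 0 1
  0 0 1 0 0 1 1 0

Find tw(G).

2

A width-2 tree decomposition is:
Bags: B1 = {0, 1, 2}  B2 = {1, 2, 3}  B3 = {1, 2, 6}  B4 = {2, 6, 7}  B5 = {5, 6, 7}  B6 = {2, 3, 4}
Tree: B1–B2, B2–B3, B3–B4, B4–B5, B2–B6
The largest bag has 3 vertices, giving width 2; this decomposition certifies tw(G) ≤ 2. For the lower bound, the 3 vertices {0, 1, 2} are pairwise adjacent, and any tree decomposition puts a clique entirely inside one bag — forcing width ≥ 2. Therefore the treewidth is 2.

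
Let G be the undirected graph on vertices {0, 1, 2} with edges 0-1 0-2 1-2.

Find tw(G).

A width-2 tree decomposition is:
Bags: B1 = {0, 1, 2}
Tree: (single bag)
With just one bag of size 3, the width is 3 − 1 = 2, so tw(G) ≤ 2. Conversely, {0, 1, 2} is a clique of size 3, and the vertices of any clique must share a bag in every tree decomposition; so some bag has ≥ 3 vertices and tw(G) ≥ 2. Therefore the treewidth is 2.

2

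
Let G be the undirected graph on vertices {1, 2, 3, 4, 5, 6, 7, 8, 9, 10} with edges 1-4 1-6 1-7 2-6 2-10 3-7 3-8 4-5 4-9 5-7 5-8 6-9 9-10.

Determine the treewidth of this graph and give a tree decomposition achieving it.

Treewidth 2.
One optimal decomposition is:
Bags: B1 = {3, 5, 8}  B2 = {3, 5, 7}  B3 = {4, 5, 7}  B4 = {1, 4, 7}  B5 = {1, 4, 9}  B6 = {1, 6, 9}  B7 = {6, 9, 10}  B8 = {2, 6, 10}
Tree: B1–B2, B2–B3, B3–B4, B4–B5, B5–B6, B6–B7, B7–B8

Every bag has size at most 3, so the width is 3 − 1 = 2 and tw(G) ≤ 2. The edges 8–3–7–5–8 form a cycle, so G is not a tree and its treewidth is at least 2. Hence tw(G) = 2 exactly.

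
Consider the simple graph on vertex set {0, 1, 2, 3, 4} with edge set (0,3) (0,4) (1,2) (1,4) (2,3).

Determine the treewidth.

A width-2 tree decomposition is:
Bags: B1 = {0, 3, 4}  B2 = {2, 3, 4}  B3 = {1, 2, 4}
Tree: B1–B2, B2–B3
Each bag holds 3 vertices, so the decomposition has width 2, which upper-bounds the treewidth. Since 4–0–3–2–1–4 is a cycle in G, G is not acyclic. Forests are exactly the graphs of treewidth ≤ 1, so tw(G) ≥ 2. The upper and lower bounds meet at 2, so that is the treewidth.

2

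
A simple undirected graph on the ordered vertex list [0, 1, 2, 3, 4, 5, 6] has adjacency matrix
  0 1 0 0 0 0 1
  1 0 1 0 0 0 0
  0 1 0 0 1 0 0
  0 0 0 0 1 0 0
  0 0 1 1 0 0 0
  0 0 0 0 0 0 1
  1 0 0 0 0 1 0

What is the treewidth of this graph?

A width-1 tree decomposition is:
Bags: B1 = {5, 6}  B2 = {0, 6}  B3 = {0, 1}  B4 = {1, 2}  B5 = {2, 4}  B6 = {3, 4}
Tree: B1–B2, B2–B3, B3–B4, B4–B5, B5–B6
Every bag has size at most 2, so the width is 2 − 1 = 1 and tw(G) ≤ 1. G has an edge, so its treewidth is at least 1. The upper and lower bounds meet at 1, so that is the treewidth.

1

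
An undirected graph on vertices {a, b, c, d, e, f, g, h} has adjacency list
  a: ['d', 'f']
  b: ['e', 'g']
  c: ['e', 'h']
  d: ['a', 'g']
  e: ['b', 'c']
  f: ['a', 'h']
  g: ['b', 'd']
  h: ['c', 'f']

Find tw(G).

A width-2 tree decomposition is:
Bags: B1 = {b, e, g}  B2 = {d, e, g}  B3 = {a, d, e}  B4 = {a, e, f}  B5 = {e, f, h}  B6 = {c, e, h}
Tree: B1–B2, B2–B3, B3–B4, B4–B5, B5–B6
Each bag holds 3 vertices, so the decomposition has width 2, which upper-bounds the treewidth. Since e–b–g–d–a–f–h–c–e is a cycle in G, G is not acyclic. Forests are exactly the graphs of treewidth ≤ 1, so tw(G) ≥ 2. The upper and lower bounds meet at 2, so that is the treewidth.

2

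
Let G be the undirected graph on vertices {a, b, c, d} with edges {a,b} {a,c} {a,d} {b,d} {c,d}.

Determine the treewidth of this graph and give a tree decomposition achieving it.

Treewidth 2.
Bags: B1 = {a, b, d}  B2 = {a, c, d}
Tree: B1–B2

Each bag holds 3 vertices, so the decomposition has width 2, which upper-bounds the treewidth. On the other hand G contains the 3-clique {a, c, d}. A clique must lie in a single bag of any decomposition, so no decomposition can have width below 2. Combining the bounds, tw(G) = 2.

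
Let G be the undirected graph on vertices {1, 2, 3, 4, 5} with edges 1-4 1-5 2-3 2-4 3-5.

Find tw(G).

A width-2 tree decomposition is:
Bags: B1 = {1, 2, 4}  B2 = {1, 2, 5}  B3 = {2, 3, 5}
Tree: B1–B2, B2–B3
Each bag holds 3 vertices, so the decomposition has width 2, which upper-bounds the treewidth. The edges 2–4–1–5–3–2 form a cycle, so G is not a tree and its treewidth is at least 2. Combining the bounds, tw(G) = 2.

2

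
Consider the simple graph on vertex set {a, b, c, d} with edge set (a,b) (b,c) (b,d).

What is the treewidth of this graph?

A width-1 tree decomposition is:
Bags: B1 = {a, b}  B2 = {b, c}  B3 = {b, d}
Tree: B1–B2, B2–B3
The largest bag has 2 vertices, giving width 1; this decomposition certifies tw(G) ≤ 1. Since G has at least one edge (e.g. a–b), it is not an edgeless graph, so tw(G) ≥ 1. Combining the bounds, tw(G) = 1.

1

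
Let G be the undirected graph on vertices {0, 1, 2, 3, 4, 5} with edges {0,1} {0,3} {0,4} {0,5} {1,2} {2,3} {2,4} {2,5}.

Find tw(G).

2

A width-2 tree decomposition is:
Bags: B1 = {0, 1, 2}  B2 = {0, 2, 3}  B3 = {0, 2, 4}  B4 = {0, 2, 5}
Tree: B1–B2, B2–B3, B3–B4
The largest bag has 3 vertices, giving width 2; this decomposition certifies tw(G) ≤ 2. For the lower bound, G contains the cycle 1–2–3–0–1, so G is not a forest; only forests have treewidth ≤ 1, hence tw(G) ≥ 2. The upper and lower bounds meet at 2, so that is the treewidth.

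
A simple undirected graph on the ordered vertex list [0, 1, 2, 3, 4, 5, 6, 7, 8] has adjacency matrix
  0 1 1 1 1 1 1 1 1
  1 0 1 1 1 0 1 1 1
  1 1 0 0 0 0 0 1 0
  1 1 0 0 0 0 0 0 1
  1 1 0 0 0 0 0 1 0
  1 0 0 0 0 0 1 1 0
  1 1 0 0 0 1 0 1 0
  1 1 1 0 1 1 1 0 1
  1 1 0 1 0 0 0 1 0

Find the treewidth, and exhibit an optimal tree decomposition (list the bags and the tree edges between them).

Every bag has size at most 4, so the width is 4 − 1 = 3 and tw(G) ≤ 3. On the other hand G contains the 4-clique {0, 1, 3, 8}. A clique must lie in a single bag of any decomposition, so no decomposition can have width below 3. Hence tw(G) = 3 exactly.

Treewidth 3.
Bags: B1 = {0, 1, 7, 8}  B2 = {0, 1, 2, 7}  B3 = {0, 1, 6, 7}  B4 = {0, 1, 4, 7}  B5 = {0, 1, 3, 8}  B6 = {0, 5, 6, 7}
Tree: B1–B2, B1–B3, B3–B4, B1–B5, B3–B6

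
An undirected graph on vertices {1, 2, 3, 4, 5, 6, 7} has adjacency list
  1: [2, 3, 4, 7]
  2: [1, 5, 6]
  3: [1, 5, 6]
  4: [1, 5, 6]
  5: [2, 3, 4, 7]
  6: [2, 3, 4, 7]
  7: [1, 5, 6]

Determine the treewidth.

A width-3 tree decomposition is:
Bags: B1 = {1, 3, 5, 6}  B2 = {1, 2, 5, 6}  B3 = {1, 5, 6, 7}  B4 = {1, 4, 5, 6}
Tree: B1–B2, B2–B3, B3–B4
Every bag has size at most 4, so the width is 4 − 1 = 3 and tw(G) ≤ 3. For the lower bound: the 4 vertex sets {1,3}, {2,5}, {6}, {7} are disjoint, each induces a connected subgraph, and every pair is joined by at least one edge of G. Contracting each set to a single vertex therefore yields K_{4} as a minor, and since treewidth is minor-monotone, tw(G) ≥ tw(K_{4}) = 3. Hence tw(G) = 3 exactly.

3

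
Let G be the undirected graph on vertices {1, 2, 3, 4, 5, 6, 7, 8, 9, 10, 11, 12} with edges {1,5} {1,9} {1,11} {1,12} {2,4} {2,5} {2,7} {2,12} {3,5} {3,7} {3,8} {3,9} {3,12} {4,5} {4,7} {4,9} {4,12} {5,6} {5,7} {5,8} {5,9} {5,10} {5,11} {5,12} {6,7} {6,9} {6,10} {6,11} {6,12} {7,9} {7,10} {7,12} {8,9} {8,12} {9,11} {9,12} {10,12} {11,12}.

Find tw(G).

A width-4 tree decomposition is:
Bags: B1 = {4, 5, 7, 9, 12}  B2 = {2, 4, 5, 7, 12}  B3 = {5, 6, 7, 9, 12}  B4 = {5, 6, 7, 10, 12}  B5 = {5, 6, 9, 11, 12}  B6 = {3, 5, 7, 9, 12}  B7 = {1, 5, 9, 11, 12}  B8 = {3, 5, 8, 9, 12}
Tree: B1–B2, B1–B3, B3–B4, B3–B5, B3–B6, B5–B7, B6–B8
The largest bag has 5 vertices, giving width 4; this decomposition certifies tw(G) ≤ 4. Conversely, {3, 5, 8, 9, 12} is a clique of size 5, and the vertices of any clique must share a bag in every tree decomposition; so some bag has ≥ 5 vertices and tw(G) ≥ 4. The upper and lower bounds meet at 4, so that is the treewidth.

4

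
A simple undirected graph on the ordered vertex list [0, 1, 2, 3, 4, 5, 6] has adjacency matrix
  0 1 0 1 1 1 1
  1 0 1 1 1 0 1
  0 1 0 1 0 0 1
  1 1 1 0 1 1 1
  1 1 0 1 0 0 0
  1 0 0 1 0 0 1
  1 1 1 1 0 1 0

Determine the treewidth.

A width-3 tree decomposition is:
Bags: B1 = {0, 3, 5, 6}  B2 = {0, 1, 3, 6}  B3 = {1, 2, 3, 6}  B4 = {0, 1, 3, 4}
Tree: B1–B2, B2–B3, B2–B4
The largest bag has 4 vertices, giving width 3; this decomposition certifies tw(G) ≤ 3. Conversely, {0, 1, 3, 4} is a clique of size 4, and the vertices of any clique must share a bag in every tree decomposition; so some bag has ≥ 4 vertices and tw(G) ≥ 3. The upper and lower bounds meet at 3, so that is the treewidth.

3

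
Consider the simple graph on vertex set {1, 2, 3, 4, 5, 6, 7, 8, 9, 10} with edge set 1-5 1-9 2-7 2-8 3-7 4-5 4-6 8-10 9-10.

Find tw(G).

A width-1 tree decomposition is:
Bags: B1 = {4, 6}  B2 = {4, 5}  B3 = {1, 5}  B4 = {1, 9}  B5 = {9, 10}  B6 = {8, 10}  B7 = {2, 8}  B8 = {2, 7}  B9 = {3, 7}
Tree: B1–B2, B2–B3, B3–B4, B4–B5, B5–B6, B6–B7, B7–B8, B8–B9
The largest bag has 2 vertices, giving width 1; this decomposition certifies tw(G) ≤ 1. Any graph with an edge has treewidth ≥ 1, and G has the edge 6–4. Combining the bounds, tw(G) = 1.

1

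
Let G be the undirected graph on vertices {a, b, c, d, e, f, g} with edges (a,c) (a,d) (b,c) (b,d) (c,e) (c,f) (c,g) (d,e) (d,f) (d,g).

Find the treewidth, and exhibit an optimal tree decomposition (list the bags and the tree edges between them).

Each bag holds 3 vertices, so the decomposition has width 2, which upper-bounds the treewidth. The edges d–g–c–e–d form a cycle, so G is not a tree and its treewidth is at least 2. Therefore the treewidth is 2.

Treewidth 2.
One optimal decomposition is:
Bags: B1 = {c, d, g}  B2 = {c, d, e}  B3 = {c, d, f}  B4 = {b, c, d}  B5 = {a, c, d}
Tree: B1–B2, B2–B3, B3–B4, B4–B5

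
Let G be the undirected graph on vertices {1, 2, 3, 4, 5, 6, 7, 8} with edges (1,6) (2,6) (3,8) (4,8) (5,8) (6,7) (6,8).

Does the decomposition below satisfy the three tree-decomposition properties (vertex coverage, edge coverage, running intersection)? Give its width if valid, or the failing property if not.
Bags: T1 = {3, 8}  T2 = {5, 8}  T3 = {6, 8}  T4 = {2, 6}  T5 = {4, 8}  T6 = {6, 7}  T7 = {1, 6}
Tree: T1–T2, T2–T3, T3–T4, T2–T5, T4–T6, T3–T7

Yes; width 1.

Vertex coverage: the bags together contain {1, 2, 3, 4, 5, 6, 7, 8}, the full vertex set. Edge coverage: each edge of G has both endpoints in at least one bag. Running intersection: for every vertex, the bags containing it form a connected subtree. All three properties hold, so this is a valid tree decomposition of width max|bag| − 1 = 1, and hence tw(G) ≤ 1.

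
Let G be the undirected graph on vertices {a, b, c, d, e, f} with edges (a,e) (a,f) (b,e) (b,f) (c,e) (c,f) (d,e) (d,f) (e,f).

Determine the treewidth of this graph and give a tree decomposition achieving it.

The largest bag has 3 vertices, giving width 2; this decomposition certifies tw(G) ≤ 2. For the lower bound, the 3 vertices {d, e, f} are pairwise adjacent, and any tree decomposition puts a clique entirely inside one bag — forcing width ≥ 2. Combining the bounds, tw(G) = 2.

Treewidth 2.
One optimal decomposition is:
Bags: B1 = {b, e, f}  B2 = {c, e, f}  B3 = {a, e, f}  B4 = {d, e, f}
Tree: B1–B2, B1–B3, B1–B4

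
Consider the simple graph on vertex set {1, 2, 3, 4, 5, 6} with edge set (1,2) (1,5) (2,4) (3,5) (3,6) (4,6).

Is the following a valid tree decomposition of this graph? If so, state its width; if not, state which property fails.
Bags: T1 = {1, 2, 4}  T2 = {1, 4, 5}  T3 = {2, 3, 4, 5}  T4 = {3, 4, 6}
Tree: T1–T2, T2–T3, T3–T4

No — bags containing vertex 2 are not connected in the tree.

A tree decomposition must satisfy three properties: every vertex lies in some bag; for every edge, both endpoints lie together in some bag; and for every vertex, the bags containing it form a connected subtree. Here bags containing vertex 2 are not connected in the tree, so the decomposition is invalid.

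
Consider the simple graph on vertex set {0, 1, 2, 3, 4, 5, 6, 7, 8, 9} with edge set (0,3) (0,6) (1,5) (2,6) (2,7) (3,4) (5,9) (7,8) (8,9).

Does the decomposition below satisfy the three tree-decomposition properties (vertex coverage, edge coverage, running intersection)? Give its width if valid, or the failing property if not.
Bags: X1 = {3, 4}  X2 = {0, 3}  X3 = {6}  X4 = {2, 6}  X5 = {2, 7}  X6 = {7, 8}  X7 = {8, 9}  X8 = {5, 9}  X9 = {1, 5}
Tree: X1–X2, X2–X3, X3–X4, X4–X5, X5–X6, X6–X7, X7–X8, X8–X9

No — edge (0,6) lies in no bag.

A tree decomposition must satisfy three properties: every vertex lies in some bag; for every edge, both endpoints lie together in some bag; and for every vertex, the bags containing it form a connected subtree. Here edge (0,6) lies in no bag, so the decomposition is invalid.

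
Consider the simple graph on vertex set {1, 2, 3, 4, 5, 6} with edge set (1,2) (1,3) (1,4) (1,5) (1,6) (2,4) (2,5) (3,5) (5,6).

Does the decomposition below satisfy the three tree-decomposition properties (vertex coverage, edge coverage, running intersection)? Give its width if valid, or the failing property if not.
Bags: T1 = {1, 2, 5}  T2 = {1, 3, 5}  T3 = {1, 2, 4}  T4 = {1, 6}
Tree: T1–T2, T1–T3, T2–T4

No — edge (5,6) lies in no bag.

A tree decomposition must satisfy three properties: every vertex lies in some bag; for every edge, both endpoints lie together in some bag; and for every vertex, the bags containing it form a connected subtree. Here edge (5,6) lies in no bag, so the decomposition is invalid.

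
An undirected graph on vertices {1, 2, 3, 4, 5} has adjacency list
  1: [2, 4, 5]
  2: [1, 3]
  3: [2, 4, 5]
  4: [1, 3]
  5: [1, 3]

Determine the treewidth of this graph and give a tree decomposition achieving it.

Each bag holds 3 vertices, so the decomposition has width 2, which upper-bounds the treewidth. Since 2–1–4–3–2 is a cycle in G, G is not acyclic. Forests are exactly the graphs of treewidth ≤ 1, so tw(G) ≥ 2. Therefore the treewidth is 2.

Treewidth 2.
One optimal decomposition is:
Bags: B1 = {1, 2, 3}  B2 = {1, 3, 4}  B3 = {1, 3, 5}
Tree: B1–B2, B2–B3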